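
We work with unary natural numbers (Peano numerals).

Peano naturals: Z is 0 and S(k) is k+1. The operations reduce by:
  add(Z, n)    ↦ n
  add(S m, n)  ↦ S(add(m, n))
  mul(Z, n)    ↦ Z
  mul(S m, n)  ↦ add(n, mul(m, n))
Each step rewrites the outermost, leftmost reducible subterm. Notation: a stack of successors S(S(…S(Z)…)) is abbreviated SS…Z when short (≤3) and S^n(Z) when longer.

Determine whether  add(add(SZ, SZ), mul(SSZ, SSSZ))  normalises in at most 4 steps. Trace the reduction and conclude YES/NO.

Answer: NO — after 4 steps the term is S(S(add(Z, mul(SSZ, SSSZ)))), not yet normal

Reduction:
  start: add(add(SZ, SZ), mul(SSZ, SSSZ))
  step 1: add(S(add(Z, SZ)), mul(SSZ, SSSZ))
  step 2: S(add(add(Z, SZ), mul(SSZ, SSSZ)))
  step 3: S(add(SZ, mul(SSZ, SSSZ)))
  step 4: S(S(add(Z, mul(SSZ, SSSZ))))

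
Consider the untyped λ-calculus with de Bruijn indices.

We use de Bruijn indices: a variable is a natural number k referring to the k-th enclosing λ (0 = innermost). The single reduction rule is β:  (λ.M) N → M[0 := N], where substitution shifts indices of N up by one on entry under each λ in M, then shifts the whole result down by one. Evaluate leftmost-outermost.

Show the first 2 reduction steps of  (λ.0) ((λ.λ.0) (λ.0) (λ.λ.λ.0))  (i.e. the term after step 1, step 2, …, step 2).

  start: (λ.0) ((λ.λ.0) (λ.0) (λ.λ.λ.0))
  →1  (λ.λ.0) (λ.0) (λ.λ.λ.0)
  →2  (λ.0) (λ.λ.λ.0)

Answer: after 2 steps: (λ.0) (λ.λ.λ.0)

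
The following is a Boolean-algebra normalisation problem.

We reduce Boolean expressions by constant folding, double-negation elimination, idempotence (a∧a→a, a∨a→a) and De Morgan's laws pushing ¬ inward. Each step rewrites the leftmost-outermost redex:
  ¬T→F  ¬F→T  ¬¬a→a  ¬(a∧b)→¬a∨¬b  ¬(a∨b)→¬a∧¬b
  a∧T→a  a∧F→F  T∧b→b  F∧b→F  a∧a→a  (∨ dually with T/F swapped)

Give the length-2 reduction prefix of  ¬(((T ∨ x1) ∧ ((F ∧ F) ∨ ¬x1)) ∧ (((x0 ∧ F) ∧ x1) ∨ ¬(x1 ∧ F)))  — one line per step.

Answer: after 2 steps: (¬(T ∨ x1) ∨ ¬((F ∧ F) ∨ ¬x1)) ∨ ¬(((x0 ∧ F) ∧ x1) ∨ ¬(x1 ∧ F))

Working:
  start: ¬(((T ∨ x1) ∧ ((F ∧ F) ∨ ¬x1)) ∧ (((x0 ∧ F) ∧ x1) ∨ ¬(x1 ∧ F)))
  →1  ¬((T ∨ x1) ∧ ((F ∧ F) ∨ ¬x1)) ∨ ¬(((x0 ∧ F) ∧ x1) ∨ ¬(x1 ∧ F))
  →2  (¬(T ∨ x1) ∨ ¬((F ∧ F) ∨ ¬x1)) ∨ ¬(((x0 ∧ F) ∧ x1) ∨ ¬(x1 ∧ F))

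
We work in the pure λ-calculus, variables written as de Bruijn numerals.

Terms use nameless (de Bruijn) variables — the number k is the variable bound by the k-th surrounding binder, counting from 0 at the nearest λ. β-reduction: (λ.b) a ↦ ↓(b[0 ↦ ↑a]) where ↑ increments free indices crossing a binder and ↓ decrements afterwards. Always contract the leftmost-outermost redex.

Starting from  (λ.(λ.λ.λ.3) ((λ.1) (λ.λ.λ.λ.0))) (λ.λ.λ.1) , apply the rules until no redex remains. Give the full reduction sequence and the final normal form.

  start: (λ.(λ.λ.λ.3) ((λ.1) (λ.λ.λ.λ.0))) (λ.λ.λ.1)
  →1  (λ.λ.λ.λ.λ.λ.1) ((λ.λ.λ.λ.1) (λ.λ.λ.λ.0))
  →2  λ.λ.λ.λ.λ.1

Answer: normal form = λ.λ.λ.λ.λ.1  (in 2 steps)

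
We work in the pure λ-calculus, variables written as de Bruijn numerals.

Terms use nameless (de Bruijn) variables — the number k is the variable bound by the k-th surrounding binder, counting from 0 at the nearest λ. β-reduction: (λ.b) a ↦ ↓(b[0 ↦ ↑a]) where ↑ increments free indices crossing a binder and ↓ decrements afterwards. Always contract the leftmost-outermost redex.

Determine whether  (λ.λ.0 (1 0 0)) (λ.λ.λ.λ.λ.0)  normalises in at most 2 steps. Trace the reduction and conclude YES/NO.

Answer: NO — after 2 steps the term is λ.0 ((λ.λ.λ.λ.0) 0), not yet normal

Derivation:
  start: (λ.λ.0 (1 0 0)) (λ.λ.λ.λ.λ.0)
  [1] λ.0 ((λ.λ.λ.λ.λ.0) 0 0)
  [2] λ.0 ((λ.λ.λ.λ.0) 0)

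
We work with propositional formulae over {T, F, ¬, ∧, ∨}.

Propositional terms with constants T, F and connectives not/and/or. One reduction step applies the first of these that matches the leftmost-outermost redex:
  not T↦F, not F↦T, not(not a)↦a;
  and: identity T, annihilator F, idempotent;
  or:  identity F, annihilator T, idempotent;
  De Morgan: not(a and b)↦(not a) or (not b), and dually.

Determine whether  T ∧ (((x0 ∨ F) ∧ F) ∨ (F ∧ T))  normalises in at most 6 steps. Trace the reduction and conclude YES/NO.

Answer: YES — reaches normal form F in 4 ≤ 6 steps

Derivation:
  start: T ∧ (((x0 ∨ F) ∧ F) ∨ (F ∧ T))
  step 1: ((x0 ∨ F) ∧ F) ∨ (F ∧ T)
  step 2: F ∨ (F ∧ T)
  step 3: F ∧ T
  step 4: F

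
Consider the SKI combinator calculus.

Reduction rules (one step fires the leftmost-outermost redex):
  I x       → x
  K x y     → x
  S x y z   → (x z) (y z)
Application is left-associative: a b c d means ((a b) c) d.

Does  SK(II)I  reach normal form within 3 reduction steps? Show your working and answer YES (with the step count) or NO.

  start: SK(II)I
  [1] KI(III)
  [2] I

Answer: YES — reaches normal form I in 2 ≤ 3 steps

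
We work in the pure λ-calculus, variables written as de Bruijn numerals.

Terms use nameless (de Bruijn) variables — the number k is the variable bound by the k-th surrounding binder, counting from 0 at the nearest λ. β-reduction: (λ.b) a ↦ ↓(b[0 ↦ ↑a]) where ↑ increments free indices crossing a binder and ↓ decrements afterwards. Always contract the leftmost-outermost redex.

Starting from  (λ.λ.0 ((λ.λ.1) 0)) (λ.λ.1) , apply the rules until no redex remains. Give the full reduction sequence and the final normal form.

  start: (λ.λ.0 ((λ.λ.1) 0)) (λ.λ.1)
  step 1: λ.0 ((λ.λ.1) 0)
  step 2: λ.0 (λ.1)

Answer: normal form = λ.0 (λ.1)  (in 2 steps)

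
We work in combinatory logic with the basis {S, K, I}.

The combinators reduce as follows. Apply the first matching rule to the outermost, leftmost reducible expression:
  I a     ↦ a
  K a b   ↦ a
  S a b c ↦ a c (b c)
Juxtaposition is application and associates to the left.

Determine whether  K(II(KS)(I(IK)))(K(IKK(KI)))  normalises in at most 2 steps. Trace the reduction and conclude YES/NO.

Answer: NO — after 2 steps the term is I(KS)(I(IK)), not yet normal

Derivation:
  start: K(II(KS)(I(IK)))(K(IKK(KI)))
  →1  II(KS)(I(IK))
  →2  I(KS)(I(IK))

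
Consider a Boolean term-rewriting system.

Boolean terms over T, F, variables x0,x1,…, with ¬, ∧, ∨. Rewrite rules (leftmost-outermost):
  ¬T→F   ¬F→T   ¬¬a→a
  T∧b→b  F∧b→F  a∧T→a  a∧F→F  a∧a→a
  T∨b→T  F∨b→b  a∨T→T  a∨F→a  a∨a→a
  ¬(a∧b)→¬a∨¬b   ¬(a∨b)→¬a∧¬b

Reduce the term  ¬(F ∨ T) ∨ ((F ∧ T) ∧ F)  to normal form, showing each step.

Answer: normal form = F  (in 6 steps)

Reduction:
  start: ¬(F ∨ T) ∨ ((F ∧ T) ∧ F)
  →1  (¬F ∧ ¬T) ∨ ((F ∧ T) ∧ F)
  →2  (T ∧ ¬T) ∨ ((F ∧ T) ∧ F)
  →3  ¬T ∨ ((F ∧ T) ∧ F)
  →4  F ∨ ((F ∧ T) ∧ F)
  →5  (F ∧ T) ∧ F
  →6  F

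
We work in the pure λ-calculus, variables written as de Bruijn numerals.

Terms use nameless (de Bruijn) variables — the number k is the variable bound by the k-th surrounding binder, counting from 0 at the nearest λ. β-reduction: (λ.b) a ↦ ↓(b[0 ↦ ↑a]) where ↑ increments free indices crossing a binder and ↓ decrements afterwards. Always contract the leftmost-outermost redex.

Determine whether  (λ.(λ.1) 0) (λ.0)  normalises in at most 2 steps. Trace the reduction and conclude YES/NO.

Answer: YES — reaches normal form λ.0 in 2 ≤ 2 steps

Reduction:
  start: (λ.(λ.1) 0) (λ.0)
  step 1: (λ.λ.0) (λ.0)
  step 2: λ.0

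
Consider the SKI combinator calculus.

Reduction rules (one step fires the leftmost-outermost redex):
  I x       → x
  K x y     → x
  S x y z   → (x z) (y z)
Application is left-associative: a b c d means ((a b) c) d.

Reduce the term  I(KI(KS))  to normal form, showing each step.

  start: I(KI(KS))
  step 1: KI(KS)
  step 2: I

Answer: normal form = I  (in 2 steps)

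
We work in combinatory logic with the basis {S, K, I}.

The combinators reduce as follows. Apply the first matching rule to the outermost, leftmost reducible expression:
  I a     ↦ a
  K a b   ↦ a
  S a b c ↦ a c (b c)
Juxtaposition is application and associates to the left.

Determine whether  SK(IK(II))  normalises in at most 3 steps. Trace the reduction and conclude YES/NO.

  start: SK(IK(II))
  step 1: SK(K(II))
  step 2: SK(KI)

Answer: YES — reaches normal form SK(KI) in 2 ≤ 3 steps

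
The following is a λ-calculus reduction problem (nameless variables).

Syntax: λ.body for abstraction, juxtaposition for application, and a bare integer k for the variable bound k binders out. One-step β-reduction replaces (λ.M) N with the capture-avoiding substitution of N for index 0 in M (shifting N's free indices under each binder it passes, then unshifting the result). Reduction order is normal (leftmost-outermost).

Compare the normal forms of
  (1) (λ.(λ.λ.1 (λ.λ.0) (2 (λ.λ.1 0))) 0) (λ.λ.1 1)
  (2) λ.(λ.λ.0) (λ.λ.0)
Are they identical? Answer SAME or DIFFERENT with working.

Answer: SAME — A ⇓ λ.λ.0, B ⇓ λ.λ.0

Reduction:
Term A:
  start: (λ.(λ.λ.1 (λ.λ.0) (2 (λ.λ.1 0))) 0) (λ.λ.1 1)
  →1  (λ.λ.1 (λ.λ.0) ((λ.λ.1 1) (λ.λ.1 0))) (λ.λ.1 1)
  →2  λ.(λ.λ.1 1) (λ.λ.0) ((λ.λ.1 1) (λ.λ.1 0))
  →3  λ.(λ.(λ.λ.0) (λ.λ.0)) ((λ.λ.1 1) (λ.λ.1 0))
  →4  λ.(λ.λ.0) (λ.λ.0)
  →5  λ.λ.0

Term B:
  start: λ.(λ.λ.0) (λ.λ.0)
  →1  λ.λ.0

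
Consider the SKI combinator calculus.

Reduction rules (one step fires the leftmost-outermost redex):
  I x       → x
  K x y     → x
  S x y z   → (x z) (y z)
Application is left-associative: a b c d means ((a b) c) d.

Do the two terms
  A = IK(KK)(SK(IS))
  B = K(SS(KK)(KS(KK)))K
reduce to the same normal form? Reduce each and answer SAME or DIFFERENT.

Answer: DIFFERENT — A ⇓ KK, B ⇓ SSK

Derivation:
Term A:
  start: IK(KK)(SK(IS))
  step 1: K(KK)(SK(IS))
  step 2: KK

Term B:
  start: K(SS(KK)(KS(KK)))K
  step 1: SS(KK)(KS(KK))
  step 2: S(KS(KK))(KK(KS(KK)))
  step 3: SS(KK(KS(KK)))
  step 4: SSK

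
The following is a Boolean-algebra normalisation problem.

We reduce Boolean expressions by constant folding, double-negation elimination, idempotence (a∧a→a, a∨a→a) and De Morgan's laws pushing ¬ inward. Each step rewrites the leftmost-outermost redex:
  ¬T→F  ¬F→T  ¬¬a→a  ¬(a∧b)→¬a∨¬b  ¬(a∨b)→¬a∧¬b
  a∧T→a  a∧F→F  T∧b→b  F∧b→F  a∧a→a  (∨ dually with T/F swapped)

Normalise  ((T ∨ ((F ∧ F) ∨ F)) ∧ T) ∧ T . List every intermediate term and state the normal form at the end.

  start: ((T ∨ ((F ∧ F) ∨ F)) ∧ T) ∧ T
  →1  (T ∨ ((F ∧ F) ∨ F)) ∧ T
  →2  T ∨ ((F ∧ F) ∨ F)
  →3  T

Answer: normal form = T  (in 3 steps)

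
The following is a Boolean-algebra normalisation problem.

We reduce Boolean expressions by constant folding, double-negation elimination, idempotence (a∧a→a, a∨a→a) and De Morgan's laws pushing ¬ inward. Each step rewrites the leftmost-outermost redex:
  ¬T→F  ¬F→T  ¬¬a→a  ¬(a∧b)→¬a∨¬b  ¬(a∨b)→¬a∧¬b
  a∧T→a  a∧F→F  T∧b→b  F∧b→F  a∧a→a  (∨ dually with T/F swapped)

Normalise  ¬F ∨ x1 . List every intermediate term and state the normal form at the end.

Answer: normal form = T  (in 2 steps)

Reduction:
  start: ¬F ∨ x1
  step 1: T ∨ x1
  step 2: T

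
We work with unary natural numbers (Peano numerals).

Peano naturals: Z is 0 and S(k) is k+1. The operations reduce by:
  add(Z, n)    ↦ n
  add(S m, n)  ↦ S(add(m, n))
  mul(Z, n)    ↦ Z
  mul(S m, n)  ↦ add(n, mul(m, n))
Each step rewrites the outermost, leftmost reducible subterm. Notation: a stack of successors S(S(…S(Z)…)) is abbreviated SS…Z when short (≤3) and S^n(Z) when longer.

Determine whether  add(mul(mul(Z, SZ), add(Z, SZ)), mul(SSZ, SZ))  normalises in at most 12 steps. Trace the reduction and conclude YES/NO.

  start: add(mul(mul(Z, SZ), add(Z, SZ)), mul(SSZ, SZ))
  step 1: add(mul(Z, add(Z, SZ)), mul(SSZ, SZ))
  step 2: add(Z, mul(SSZ, SZ))
  step 3: mul(SSZ, SZ)
  step 4: add(SZ, mul(SZ, SZ))
  step 5: S(add(Z, mul(SZ, SZ)))
  step 6: S(mul(SZ, SZ))
  step 7: S(add(SZ, mul(Z, SZ)))
  step 8: S(S(add(Z, mul(Z, SZ))))
  step 9: S(S(mul(Z, SZ)))
  step 10: SSZ

Answer: YES — reaches normal form SSZ in 10 ≤ 12 steps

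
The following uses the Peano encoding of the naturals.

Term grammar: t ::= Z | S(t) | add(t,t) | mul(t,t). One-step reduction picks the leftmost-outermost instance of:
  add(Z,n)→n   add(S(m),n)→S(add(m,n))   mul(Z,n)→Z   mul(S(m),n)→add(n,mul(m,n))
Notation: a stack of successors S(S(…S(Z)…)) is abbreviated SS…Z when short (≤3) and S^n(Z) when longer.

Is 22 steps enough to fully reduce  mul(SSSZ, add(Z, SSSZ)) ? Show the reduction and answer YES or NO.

  start: mul(SSSZ, add(Z, SSSZ))
  →1  add(add(Z, SSSZ), mul(SSZ, add(Z, SSSZ)))
  →2  add(SSSZ, mul(SSZ, add(Z, SSSZ)))
  →3  S(add(SSZ, mul(SSZ, add(Z, SSSZ))))
  →4  S(S(add(SZ, mul(SSZ, add(Z, SSSZ)))))
  →5  S(S(S(add(Z, mul(SSZ, add(Z, SSSZ))))))
  →6  S(S(S(mul(SSZ, add(Z, SSSZ)))))
  →7  S(S(S(add(add(Z, SSSZ), mul(SZ, add(Z, SSSZ))))))
  →8  S(S(S(add(SSSZ, mul(SZ, add(Z, SSSZ))))))
  →9  S(S(S(S(add(SSZ, mul(SZ, add(Z, SSSZ)))))))
  →10  S(S(S(S(S(add(SZ, mul(SZ, add(Z, SSSZ))))))))
  →11  S(S(S(S(S(S(add(Z, mul(SZ, add(Z, SSSZ)))))))))
  →12  S(S(S(S(S(S(mul(SZ, add(Z, SSSZ))))))))
  →13  S(S(S(S(S(S(add(add(Z, SSSZ), mul(Z, add(Z, SSSZ)))))))))
  →14  S(S(S(S(S(S(add(SSSZ, mul(Z, add(Z, SSSZ)))))))))
  →15  S(S(S(S(S(S(S(add(SSZ, mul(Z, add(Z, SSSZ))))))))))
  →16  S(S(S(S(S(S(S(S(add(SZ, mul(Z, add(Z, SSSZ)))))))))))
  →17  S(S(S(S(S(S(S(S(S(add(Z, mul(Z, add(Z, SSSZ))))))))))))
  →18  S(S(S(S(S(S(S(S(S(mul(Z, add(Z, SSSZ)))))))))))
  →19  S^9(Z)

Answer: YES — reaches normal form S^9(Z) in 19 ≤ 22 steps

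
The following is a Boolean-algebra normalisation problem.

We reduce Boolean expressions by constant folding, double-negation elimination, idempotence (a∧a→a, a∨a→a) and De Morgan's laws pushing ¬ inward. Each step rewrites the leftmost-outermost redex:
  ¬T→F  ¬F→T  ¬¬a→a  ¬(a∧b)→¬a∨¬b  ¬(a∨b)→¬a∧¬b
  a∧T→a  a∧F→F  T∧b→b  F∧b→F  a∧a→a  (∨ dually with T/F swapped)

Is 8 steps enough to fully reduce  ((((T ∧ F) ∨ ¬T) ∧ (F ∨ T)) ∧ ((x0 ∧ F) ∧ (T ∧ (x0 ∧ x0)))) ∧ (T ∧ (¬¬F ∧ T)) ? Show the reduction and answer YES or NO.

  start: ((((T ∧ F) ∨ ¬T) ∧ (F ∨ T)) ∧ ((x0 ∧ F) ∧ (T ∧ (x0 ∧ x0)))) ∧ (T ∧ (¬¬F ∧ T))
  step 1: (((F ∨ ¬T) ∧ (F ∨ T)) ∧ ((x0 ∧ F) ∧ (T ∧ (x0 ∧ x0)))) ∧ (T ∧ (¬¬F ∧ T))
  step 2: ((¬T ∧ (F ∨ T)) ∧ ((x0 ∧ F) ∧ (T ∧ (x0 ∧ x0)))) ∧ (T ∧ (¬¬F ∧ T))
  step 3: ((F ∧ (F ∨ T)) ∧ ((x0 ∧ F) ∧ (T ∧ (x0 ∧ x0)))) ∧ (T ∧ (¬¬F ∧ T))
  step 4: (F ∧ ((x0 ∧ F) ∧ (T ∧ (x0 ∧ x0)))) ∧ (T ∧ (¬¬F ∧ T))
  step 5: F ∧ (T ∧ (¬¬F ∧ T))
  step 6: F

Answer: YES — reaches normal form F in 6 ≤ 8 steps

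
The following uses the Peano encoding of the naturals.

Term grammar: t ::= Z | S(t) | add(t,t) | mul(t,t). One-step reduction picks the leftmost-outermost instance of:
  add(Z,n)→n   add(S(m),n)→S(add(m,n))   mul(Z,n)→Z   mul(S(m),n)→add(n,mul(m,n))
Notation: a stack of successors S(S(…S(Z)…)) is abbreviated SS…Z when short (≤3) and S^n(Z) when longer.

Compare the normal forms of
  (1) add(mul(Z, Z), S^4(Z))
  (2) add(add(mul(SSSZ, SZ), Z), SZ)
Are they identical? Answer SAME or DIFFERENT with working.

Answer: SAME — A ⇓ S^4(Z), B ⇓ S^4(Z)

Working:
Term A:
  start: add(mul(Z, Z), S^4(Z))
  [1] add(Z, S^4(Z))
  [2] S^4(Z)

Term B:
  start: add(add(mul(SSSZ, SZ), Z), SZ)
  [1] add(add(add(SZ, mul(SSZ, SZ)), Z), SZ)
  [2] add(add(S(add(Z, mul(SSZ, SZ))), Z), SZ)
  [3] add(S(add(add(Z, mul(SSZ, SZ)), Z)), SZ)
  [4] S(add(add(add(Z, mul(SSZ, SZ)), Z), SZ))
  [5] S(add(add(mul(SSZ, SZ), Z), SZ))
  [6] S(add(add(add(SZ, mul(SZ, SZ)), Z), SZ))
  [7] S(add(add(S(add(Z, mul(SZ, SZ))), Z), SZ))
  [8] S(add(S(add(add(Z, mul(SZ, SZ)), Z)), SZ))
  [9] S(S(add(add(add(Z, mul(SZ, SZ)), Z), SZ)))
  [10] S(S(add(add(mul(SZ, SZ), Z), SZ)))
  [11] S(S(add(add(add(SZ, mul(Z, SZ)), Z), SZ)))
  [12] S(S(add(add(S(add(Z, mul(Z, SZ))), Z), SZ)))
  [13] S(S(add(S(add(add(Z, mul(Z, SZ)), Z)), SZ)))
  [14] S(S(S(add(add(add(Z, mul(Z, SZ)), Z), SZ))))
  [15] S(S(S(add(add(mul(Z, SZ), Z), SZ))))
  [16] S(S(S(add(add(Z, Z), SZ))))
  [17] S(S(S(add(Z, SZ))))
  [18] S^4(Z)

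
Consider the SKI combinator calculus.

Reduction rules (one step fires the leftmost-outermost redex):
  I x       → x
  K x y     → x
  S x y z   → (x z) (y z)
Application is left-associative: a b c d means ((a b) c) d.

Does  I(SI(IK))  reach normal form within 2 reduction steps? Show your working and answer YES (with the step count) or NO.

Answer: YES — reaches normal form SIK in 2 ≤ 2 steps

Working:
  start: I(SI(IK))
  [1] SI(IK)
  [2] SIK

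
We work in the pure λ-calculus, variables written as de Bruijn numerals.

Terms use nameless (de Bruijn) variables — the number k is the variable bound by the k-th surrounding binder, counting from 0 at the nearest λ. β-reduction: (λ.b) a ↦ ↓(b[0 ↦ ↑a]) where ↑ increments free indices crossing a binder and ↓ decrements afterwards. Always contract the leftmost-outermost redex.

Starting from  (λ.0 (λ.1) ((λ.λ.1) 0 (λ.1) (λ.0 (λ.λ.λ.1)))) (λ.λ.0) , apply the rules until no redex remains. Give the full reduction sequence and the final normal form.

Answer: normal form = λ.0  (in 6 steps)

Derivation:
  start: (λ.0 (λ.1) ((λ.λ.1) 0 (λ.1) (λ.0 (λ.λ.λ.1)))) (λ.λ.0)
  step 1: (λ.λ.0) (λ.λ.λ.0) ((λ.λ.1) (λ.λ.0) (λ.λ.λ.0) (λ.0 (λ.λ.λ.1)))
  step 2: (λ.0) ((λ.λ.1) (λ.λ.0) (λ.λ.λ.0) (λ.0 (λ.λ.λ.1)))
  step 3: (λ.λ.1) (λ.λ.0) (λ.λ.λ.0) (λ.0 (λ.λ.λ.1))
  step 4: (λ.λ.λ.0) (λ.λ.λ.0) (λ.0 (λ.λ.λ.1))
  step 5: (λ.λ.0) (λ.0 (λ.λ.λ.1))
  step 6: λ.0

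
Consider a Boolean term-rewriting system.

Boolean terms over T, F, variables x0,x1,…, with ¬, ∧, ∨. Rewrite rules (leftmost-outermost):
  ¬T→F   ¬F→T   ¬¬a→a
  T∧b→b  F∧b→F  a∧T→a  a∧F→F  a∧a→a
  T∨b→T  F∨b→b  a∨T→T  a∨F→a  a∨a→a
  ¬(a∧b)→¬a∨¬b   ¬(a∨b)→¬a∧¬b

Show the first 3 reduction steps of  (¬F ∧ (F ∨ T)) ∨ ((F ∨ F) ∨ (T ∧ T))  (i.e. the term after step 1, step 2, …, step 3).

  start: (¬F ∧ (F ∨ T)) ∨ ((F ∨ F) ∨ (T ∧ T))
  →1  (T ∧ (F ∨ T)) ∨ ((F ∨ F) ∨ (T ∧ T))
  →2  (F ∨ T) ∨ ((F ∨ F) ∨ (T ∧ T))
  →3  T ∨ ((F ∨ F) ∨ (T ∧ T))

Answer: after 3 steps: T ∨ ((F ∨ F) ∨ (T ∧ T))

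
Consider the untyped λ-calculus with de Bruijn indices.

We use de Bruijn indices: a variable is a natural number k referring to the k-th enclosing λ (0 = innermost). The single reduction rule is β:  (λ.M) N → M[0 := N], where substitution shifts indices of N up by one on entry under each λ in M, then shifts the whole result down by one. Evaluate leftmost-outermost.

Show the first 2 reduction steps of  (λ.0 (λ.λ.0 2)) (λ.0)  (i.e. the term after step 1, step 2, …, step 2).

  start: (λ.0 (λ.λ.0 2)) (λ.0)
  [1] (λ.0) (λ.λ.0 (λ.0))
  [2] λ.λ.0 (λ.0)

Answer: after 2 steps: λ.λ.0 (λ.0)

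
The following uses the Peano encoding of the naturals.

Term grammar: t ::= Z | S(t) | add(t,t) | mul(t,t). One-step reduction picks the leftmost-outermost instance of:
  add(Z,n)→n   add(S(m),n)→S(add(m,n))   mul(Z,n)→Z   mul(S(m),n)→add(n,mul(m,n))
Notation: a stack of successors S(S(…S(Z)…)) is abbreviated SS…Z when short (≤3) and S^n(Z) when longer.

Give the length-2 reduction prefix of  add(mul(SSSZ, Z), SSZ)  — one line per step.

Answer: after 2 steps: add(mul(SSZ, Z), SSZ)

Derivation:
  start: add(mul(SSSZ, Z), SSZ)
  →1  add(add(Z, mul(SSZ, Z)), SSZ)
  →2  add(mul(SSZ, Z), SSZ)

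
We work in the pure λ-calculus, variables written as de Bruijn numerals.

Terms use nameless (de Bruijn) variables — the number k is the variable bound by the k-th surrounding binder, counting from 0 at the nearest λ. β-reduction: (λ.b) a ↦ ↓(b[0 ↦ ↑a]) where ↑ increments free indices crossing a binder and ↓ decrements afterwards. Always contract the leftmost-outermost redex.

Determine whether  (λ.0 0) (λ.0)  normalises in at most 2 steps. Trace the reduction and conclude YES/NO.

Answer: YES — reaches normal form λ.0 in 2 ≤ 2 steps

Derivation:
  start: (λ.0 0) (λ.0)
  [1] (λ.0) (λ.0)
  [2] λ.0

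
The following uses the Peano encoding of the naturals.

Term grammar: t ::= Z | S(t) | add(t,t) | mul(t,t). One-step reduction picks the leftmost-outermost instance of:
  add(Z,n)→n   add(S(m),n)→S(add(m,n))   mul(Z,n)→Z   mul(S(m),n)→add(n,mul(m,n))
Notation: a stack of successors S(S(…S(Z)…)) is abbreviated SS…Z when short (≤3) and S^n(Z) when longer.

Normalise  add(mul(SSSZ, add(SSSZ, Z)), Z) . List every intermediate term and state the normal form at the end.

Answer: normal form = S^9(Z)  (in 38 steps)

Working:
  start: add(mul(SSSZ, add(SSSZ, Z)), Z)
  →1  add(add(add(SSSZ, Z), mul(SSZ, add(SSSZ, Z))), Z)
  →2  add(add(S(add(SSZ, Z)), mul(SSZ, add(SSSZ, Z))), Z)
  →3  add(S(add(add(SSZ, Z), mul(SSZ, add(SSSZ, Z)))), Z)
  →4  S(add(add(add(SSZ, Z), mul(SSZ, add(SSSZ, Z))), Z))
  →5  S(add(add(S(add(SZ, Z)), mul(SSZ, add(SSSZ, Z))), Z))
  →6  S(add(S(add(add(SZ, Z), mul(SSZ, add(SSSZ, Z)))), Z))
  →7  S(S(add(add(add(SZ, Z), mul(SSZ, add(SSSZ, Z))), Z)))
  →8  S(S(add(add(S(add(Z, Z)), mul(SSZ, add(SSSZ, Z))), Z)))
  →9  S(S(add(S(add(add(Z, Z), mul(SSZ, add(SSSZ, Z)))), Z)))
  →10  S(S(S(add(add(add(Z, Z), mul(SSZ, add(SSSZ, Z))), Z))))
  →11  S(S(S(add(add(Z, mul(SSZ, add(SSSZ, Z))), Z))))
  →12  S(S(S(add(mul(SSZ, add(SSSZ, Z)), Z))))
  →13  S(S(S(add(add(add(SSSZ, Z), mul(SZ, add(SSSZ, Z))), Z))))
  →14  S(S(S(add(add(S(add(SSZ, Z)), mul(SZ, add(SSSZ, Z))), Z))))
  →15  S(S(S(add(S(add(add(SSZ, Z), mul(SZ, add(SSSZ, Z)))), Z))))
  →16  S(S(S(S(add(add(add(SSZ, Z), mul(SZ, add(SSSZ, Z))), Z)))))
  →17  S(S(S(S(add(add(S(add(SZ, Z)), mul(SZ, add(SSSZ, Z))), Z)))))
  →18  S(S(S(S(add(S(add(add(SZ, Z), mul(SZ, add(SSSZ, Z)))), Z)))))
  →19  S(S(S(S(S(add(add(add(SZ, Z), mul(SZ, add(SSSZ, Z))), Z))))))
  →20  S(S(S(S(S(add(add(S(add(Z, Z)), mul(SZ, add(SSSZ, Z))), Z))))))
  →21  S(S(S(S(S(add(S(add(add(Z, Z), mul(SZ, add(SSSZ, Z)))), Z))))))
  →22  S(S(S(S(S(S(add(add(add(Z, Z), mul(SZ, add(SSSZ, Z))), Z)))))))
  →23  S(S(S(S(S(S(add(add(Z, mul(SZ, add(SSSZ, Z))), Z)))))))
  →24  S(S(S(S(S(S(add(mul(SZ, add(SSSZ, Z)), Z)))))))
  →25  S(S(S(S(S(S(add(add(add(SSSZ, Z), mul(Z, add(SSSZ, Z))), Z)))))))
  →26  S(S(S(S(S(S(add(add(S(add(SSZ, Z)), mul(Z, add(SSSZ, Z))), Z)))))))
  →27  S(S(S(S(S(S(add(S(add(add(SSZ, Z), mul(Z, add(SSSZ, Z)))), Z)))))))
  →28  S(S(S(S(S(S(S(add(add(add(SSZ, Z), mul(Z, add(SSSZ, Z))), Z))))))))
  →29  S(S(S(S(S(S(S(add(add(S(add(SZ, Z)), mul(Z, add(SSSZ, Z))), Z))))))))
  →30  S(S(S(S(S(S(S(add(S(add(add(SZ, Z), mul(Z, add(SSSZ, Z)))), Z))))))))
  →31  S(S(S(S(S(S(S(S(add(add(add(SZ, Z), mul(Z, add(SSSZ, Z))), Z)))))))))
  →32  S(S(S(S(S(S(S(S(add(add(S(add(Z, Z)), mul(Z, add(SSSZ, Z))), Z)))))))))
  →33  S(S(S(S(S(S(S(S(add(S(add(add(Z, Z), mul(Z, add(SSSZ, Z)))), Z)))))))))
  →34  S(S(S(S(S(S(S(S(S(add(add(add(Z, Z), mul(Z, add(SSSZ, Z))), Z))))))))))
  →35  S(S(S(S(S(S(S(S(S(add(add(Z, mul(Z, add(SSSZ, Z))), Z))))))))))
  →36  S(S(S(S(S(S(S(S(S(add(mul(Z, add(SSSZ, Z)), Z))))))))))
  →37  S(S(S(S(S(S(S(S(S(add(Z, Z))))))))))
  →38  S^9(Z)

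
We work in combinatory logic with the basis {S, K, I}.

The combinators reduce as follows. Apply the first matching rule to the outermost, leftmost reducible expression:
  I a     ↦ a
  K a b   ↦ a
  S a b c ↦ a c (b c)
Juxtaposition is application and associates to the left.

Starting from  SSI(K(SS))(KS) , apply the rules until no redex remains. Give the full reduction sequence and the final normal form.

  start: SSI(K(SS))(KS)
  [1] S(K(SS))(I(K(SS)))(KS)
  [2] K(SS)(KS)(I(K(SS))(KS))
  [3] SS(I(K(SS))(KS))
  [4] SS(K(SS)(KS))
  [5] SS(SS)

Answer: normal form = SS(SS)  (in 5 steps)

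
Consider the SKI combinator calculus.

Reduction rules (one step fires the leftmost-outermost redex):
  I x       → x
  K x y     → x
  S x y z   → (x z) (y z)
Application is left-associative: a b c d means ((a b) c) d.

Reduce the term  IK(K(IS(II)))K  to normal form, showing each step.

  start: IK(K(IS(II)))K
  →1  K(K(IS(II)))K
  →2  K(IS(II))
  →3  K(S(II))
  →4  K(SI)

Answer: normal form = K(SI)  (in 4 steps)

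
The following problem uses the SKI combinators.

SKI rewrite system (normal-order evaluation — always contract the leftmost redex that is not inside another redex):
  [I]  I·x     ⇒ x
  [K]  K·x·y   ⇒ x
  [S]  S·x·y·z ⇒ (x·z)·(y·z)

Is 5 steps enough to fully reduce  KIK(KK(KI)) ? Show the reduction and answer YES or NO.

Answer: YES — reaches normal form K in 3 ≤ 5 steps

Reduction:
  start: KIK(KK(KI))
  step 1: I(KK(KI))
  step 2: KK(KI)
  step 3: K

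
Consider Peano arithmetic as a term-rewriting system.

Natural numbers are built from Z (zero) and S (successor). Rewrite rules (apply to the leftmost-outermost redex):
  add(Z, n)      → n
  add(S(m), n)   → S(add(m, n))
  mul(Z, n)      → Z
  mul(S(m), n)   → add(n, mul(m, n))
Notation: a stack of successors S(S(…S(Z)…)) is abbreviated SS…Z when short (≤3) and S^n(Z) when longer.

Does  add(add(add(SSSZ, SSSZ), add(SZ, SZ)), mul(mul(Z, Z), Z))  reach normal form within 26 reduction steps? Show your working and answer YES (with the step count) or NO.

  start: add(add(add(SSSZ, SSSZ), add(SZ, SZ)), mul(mul(Z, Z), Z))
  step 1: add(add(S(add(SSZ, SSSZ)), add(SZ, SZ)), mul(mul(Z, Z), Z))
  step 2: add(S(add(add(SSZ, SSSZ), add(SZ, SZ))), mul(mul(Z, Z), Z))
  step 3: S(add(add(add(SSZ, SSSZ), add(SZ, SZ)), mul(mul(Z, Z), Z)))
  step 4: S(add(add(S(add(SZ, SSSZ)), add(SZ, SZ)), mul(mul(Z, Z), Z)))
  step 5: S(add(S(add(add(SZ, SSSZ), add(SZ, SZ))), mul(mul(Z, Z), Z)))
  step 6: S(S(add(add(add(SZ, SSSZ), add(SZ, SZ)), mul(mul(Z, Z), Z))))
  step 7: S(S(add(add(S(add(Z, SSSZ)), add(SZ, SZ)), mul(mul(Z, Z), Z))))
  step 8: S(S(add(S(add(add(Z, SSSZ), add(SZ, SZ))), mul(mul(Z, Z), Z))))
  step 9: S(S(S(add(add(add(Z, SSSZ), add(SZ, SZ)), mul(mul(Z, Z), Z)))))
  step 10: S(S(S(add(add(SSSZ, add(SZ, SZ)), mul(mul(Z, Z), Z)))))
  step 11: S(S(S(add(S(add(SSZ, add(SZ, SZ))), mul(mul(Z, Z), Z)))))
  step 12: S(S(S(S(add(add(SSZ, add(SZ, SZ)), mul(mul(Z, Z), Z))))))
  step 13: S(S(S(S(add(S(add(SZ, add(SZ, SZ))), mul(mul(Z, Z), Z))))))
  step 14: S(S(S(S(S(add(add(SZ, add(SZ, SZ)), mul(mul(Z, Z), Z)))))))
  step 15: S(S(S(S(S(add(S(add(Z, add(SZ, SZ))), mul(mul(Z, Z), Z)))))))
  step 16: S(S(S(S(S(S(add(add(Z, add(SZ, SZ)), mul(mul(Z, Z), Z))))))))
  step 17: S(S(S(S(S(S(add(add(SZ, SZ), mul(mul(Z, Z), Z))))))))
  step 18: S(S(S(S(S(S(add(S(add(Z, SZ)), mul(mul(Z, Z), Z))))))))
  step 19: S(S(S(S(S(S(S(add(add(Z, SZ), mul(mul(Z, Z), Z)))))))))
  step 20: S(S(S(S(S(S(S(add(SZ, mul(mul(Z, Z), Z)))))))))
  step 21: S(S(S(S(S(S(S(S(add(Z, mul(mul(Z, Z), Z))))))))))
  step 22: S(S(S(S(S(S(S(S(mul(mul(Z, Z), Z)))))))))
  step 23: S(S(S(S(S(S(S(S(mul(Z, Z)))))))))
  step 24: S^8(Z)

Answer: YES — reaches normal form S^8(Z) in 24 ≤ 26 steps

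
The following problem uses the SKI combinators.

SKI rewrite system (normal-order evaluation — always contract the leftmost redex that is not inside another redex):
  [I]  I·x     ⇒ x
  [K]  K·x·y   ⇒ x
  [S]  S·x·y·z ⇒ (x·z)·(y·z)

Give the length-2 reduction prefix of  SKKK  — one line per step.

Answer: after 2 steps: K

Derivation:
  start: SKKK
  step 1: KK(KK)
  step 2: K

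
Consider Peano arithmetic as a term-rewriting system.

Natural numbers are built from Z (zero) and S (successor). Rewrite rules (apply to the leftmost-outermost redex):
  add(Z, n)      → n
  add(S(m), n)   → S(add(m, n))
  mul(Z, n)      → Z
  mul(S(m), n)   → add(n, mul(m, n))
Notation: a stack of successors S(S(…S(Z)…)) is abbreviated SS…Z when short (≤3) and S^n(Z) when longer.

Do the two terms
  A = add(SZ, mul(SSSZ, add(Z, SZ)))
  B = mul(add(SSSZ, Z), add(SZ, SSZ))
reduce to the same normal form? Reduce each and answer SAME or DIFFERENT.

Answer: DIFFERENT — A ⇓ S^4(Z), B ⇓ S^9(Z)

Working:
Term A:
  start: add(SZ, mul(SSSZ, add(Z, SZ)))
  [1] S(add(Z, mul(SSSZ, add(Z, SZ))))
  [2] S(mul(SSSZ, add(Z, SZ)))
  [3] S(add(add(Z, SZ), mul(SSZ, add(Z, SZ))))
  [4] S(add(SZ, mul(SSZ, add(Z, SZ))))
  [5] S(S(add(Z, mul(SSZ, add(Z, SZ)))))
  [6] S(S(mul(SSZ, add(Z, SZ))))
  [7] S(S(add(add(Z, SZ), mul(SZ, add(Z, SZ)))))
  [8] S(S(add(SZ, mul(SZ, add(Z, SZ)))))
  [9] S(S(S(add(Z, mul(SZ, add(Z, SZ))))))
  [10] S(S(S(mul(SZ, add(Z, SZ)))))
  [11] S(S(S(add(add(Z, SZ), mul(Z, add(Z, SZ))))))
  [12] S(S(S(add(SZ, mul(Z, add(Z, SZ))))))
  [13] S(S(S(S(add(Z, mul(Z, add(Z, SZ)))))))
  [14] S(S(S(S(mul(Z, add(Z, SZ))))))
  [15] S^4(Z)

Term B:
  start: mul(add(SSSZ, Z), add(SZ, SSZ))
  [1] mul(S(add(SSZ, Z)), add(SZ, SSZ))
  [2] add(add(SZ, SSZ), mul(add(SSZ, Z), add(SZ, SSZ)))
  [3] add(S(add(Z, SSZ)), mul(add(SSZ, Z), add(SZ, SSZ)))
  [4] S(add(add(Z, SSZ), mul(add(SSZ, Z), add(SZ, SSZ))))
  [5] S(add(SSZ, mul(add(SSZ, Z), add(SZ, SSZ))))
  [6] S(S(add(SZ, mul(add(SSZ, Z), add(SZ, SSZ)))))
  [7] S(S(S(add(Z, mul(add(SSZ, Z), add(SZ, SSZ))))))
  [8] S(S(S(mul(add(SSZ, Z), add(SZ, SSZ)))))
  [9] S(S(S(mul(S(add(SZ, Z)), add(SZ, SSZ)))))
  [10] S(S(S(add(add(SZ, SSZ), mul(add(SZ, Z), add(SZ, SSZ))))))
  [11] S(S(S(add(S(add(Z, SSZ)), mul(add(SZ, Z), add(SZ, SSZ))))))
  [12] S(S(S(S(add(add(Z, SSZ), mul(add(SZ, Z), add(SZ, SSZ)))))))
  [13] S(S(S(S(add(SSZ, mul(add(SZ, Z), add(SZ, SSZ)))))))
  [14] S(S(S(S(S(add(SZ, mul(add(SZ, Z), add(SZ, SSZ))))))))
  [15] S(S(S(S(S(S(add(Z, mul(add(SZ, Z), add(SZ, SSZ)))))))))
  [16] S(S(S(S(S(S(mul(add(SZ, Z), add(SZ, SSZ))))))))
  [17] S(S(S(S(S(S(mul(S(add(Z, Z)), add(SZ, SSZ))))))))
  [18] S(S(S(S(S(S(add(add(SZ, SSZ), mul(add(Z, Z), add(SZ, SSZ)))))))))
  [19] S(S(S(S(S(S(add(S(add(Z, SSZ)), mul(add(Z, Z), add(SZ, SSZ)))))))))
  [20] S(S(S(S(S(S(S(add(add(Z, SSZ), mul(add(Z, Z), add(SZ, SSZ))))))))))
  [21] S(S(S(S(S(S(S(add(SSZ, mul(add(Z, Z), add(SZ, SSZ))))))))))
  [22] S(S(S(S(S(S(S(S(add(SZ, mul(add(Z, Z), add(SZ, SSZ)))))))))))
  [23] S(S(S(S(S(S(S(S(S(add(Z, mul(add(Z, Z), add(SZ, SSZ))))))))))))
  [24] S(S(S(S(S(S(S(S(S(mul(add(Z, Z), add(SZ, SSZ)))))))))))
  [25] S(S(S(S(S(S(S(S(S(mul(Z, add(SZ, SSZ)))))))))))
  [26] S^9(Z)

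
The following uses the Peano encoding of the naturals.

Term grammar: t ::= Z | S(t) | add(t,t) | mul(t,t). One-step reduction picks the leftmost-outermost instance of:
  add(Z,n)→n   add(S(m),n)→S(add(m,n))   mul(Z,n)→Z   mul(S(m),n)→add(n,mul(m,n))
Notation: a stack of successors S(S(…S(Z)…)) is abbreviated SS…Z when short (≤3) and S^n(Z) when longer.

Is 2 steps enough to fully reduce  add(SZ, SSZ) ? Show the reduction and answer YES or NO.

Answer: YES — reaches normal form SSSZ in 2 ≤ 2 steps

Reduction:
  start: add(SZ, SSZ)
  →1  S(add(Z, SSZ))
  →2  SSSZ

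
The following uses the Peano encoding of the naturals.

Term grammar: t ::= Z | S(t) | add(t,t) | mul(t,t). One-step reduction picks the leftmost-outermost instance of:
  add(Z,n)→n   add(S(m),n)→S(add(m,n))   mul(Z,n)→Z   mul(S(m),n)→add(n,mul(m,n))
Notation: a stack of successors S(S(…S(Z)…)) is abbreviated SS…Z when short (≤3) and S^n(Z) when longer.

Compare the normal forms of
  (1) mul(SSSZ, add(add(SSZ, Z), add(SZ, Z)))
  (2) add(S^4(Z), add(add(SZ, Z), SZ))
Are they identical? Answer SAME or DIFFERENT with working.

Term A:
  start: mul(SSSZ, add(add(SSZ, Z), add(SZ, Z)))
  →1  add(add(add(SSZ, Z), add(SZ, Z)), mul(SSZ, add(add(SSZ, Z), add(SZ, Z))))
  →2  add(add(S(add(SZ, Z)), add(SZ, Z)), mul(SSZ, add(add(SSZ, Z), add(SZ, Z))))
  →3  add(S(add(add(SZ, Z), add(SZ, Z))), mul(SSZ, add(add(SSZ, Z), add(SZ, Z))))
  →4  S(add(add(add(SZ, Z), add(SZ, Z)), mul(SSZ, add(add(SSZ, Z), add(SZ, Z)))))
  →5  S(add(add(S(add(Z, Z)), add(SZ, Z)), mul(SSZ, add(add(SSZ, Z), add(SZ, Z)))))
  →6  S(add(S(add(add(Z, Z), add(SZ, Z))), mul(SSZ, add(add(SSZ, Z), add(SZ, Z)))))
  →7  S(S(add(add(add(Z, Z), add(SZ, Z)), mul(SSZ, add(add(SSZ, Z), add(SZ, Z))))))
  →8  S(S(add(add(Z, add(SZ, Z)), mul(SSZ, add(add(SSZ, Z), add(SZ, Z))))))
  →9  S(S(add(add(SZ, Z), mul(SSZ, add(add(SSZ, Z), add(SZ, Z))))))
  →10  S(S(add(S(add(Z, Z)), mul(SSZ, add(add(SSZ, Z), add(SZ, Z))))))
  →11  S(S(S(add(add(Z, Z), mul(SSZ, add(add(SSZ, Z), add(SZ, Z)))))))
  →12  S(S(S(add(Z, mul(SSZ, add(add(SSZ, Z), add(SZ, Z)))))))
  →13  S(S(S(mul(SSZ, add(add(SSZ, Z), add(SZ, Z))))))
  →14  S(S(S(add(add(add(SSZ, Z), add(SZ, Z)), mul(SZ, add(add(SSZ, Z), add(SZ, Z)))))))
  →15  S(S(S(add(add(S(add(SZ, Z)), add(SZ, Z)), mul(SZ, add(add(SSZ, Z), add(SZ, Z)))))))
  →16  S(S(S(add(S(add(add(SZ, Z), add(SZ, Z))), mul(SZ, add(add(SSZ, Z), add(SZ, Z)))))))
  →17  S(S(S(S(add(add(add(SZ, Z), add(SZ, Z)), mul(SZ, add(add(SSZ, Z), add(SZ, Z))))))))
  →18  S(S(S(S(add(add(S(add(Z, Z)), add(SZ, Z)), mul(SZ, add(add(SSZ, Z), add(SZ, Z))))))))
  →19  S(S(S(S(add(S(add(add(Z, Z), add(SZ, Z))), mul(SZ, add(add(SSZ, Z), add(SZ, Z))))))))
  →20  S(S(S(S(S(add(add(add(Z, Z), add(SZ, Z)), mul(SZ, add(add(SSZ, Z), add(SZ, Z)))))))))
  →21  S(S(S(S(S(add(add(Z, add(SZ, Z)), mul(SZ, add(add(SSZ, Z), add(SZ, Z)))))))))
  →22  S(S(S(S(S(add(add(SZ, Z), mul(SZ, add(add(SSZ, Z), add(SZ, Z)))))))))
  →23  S(S(S(S(S(add(S(add(Z, Z)), mul(SZ, add(add(SSZ, Z), add(SZ, Z)))))))))
  →24  S(S(S(S(S(S(add(add(Z, Z), mul(SZ, add(add(SSZ, Z), add(SZ, Z))))))))))
  →25  S(S(S(S(S(S(add(Z, mul(SZ, add(add(SSZ, Z), add(SZ, Z))))))))))
  →26  S(S(S(S(S(S(mul(SZ, add(add(SSZ, Z), add(SZ, Z)))))))))
  →27  S(S(S(S(S(S(add(add(add(SSZ, Z), add(SZ, Z)), mul(Z, add(add(SSZ, Z), add(SZ, Z))))))))))
  →28  S(S(S(S(S(S(add(add(S(add(SZ, Z)), add(SZ, Z)), mul(Z, add(add(SSZ, Z), add(SZ, Z))))))))))
  →29  S(S(S(S(S(S(add(S(add(add(SZ, Z), add(SZ, Z))), mul(Z, add(add(SSZ, Z), add(SZ, Z))))))))))
  →30  S(S(S(S(S(S(S(add(add(add(SZ, Z), add(SZ, Z)), mul(Z, add(add(SSZ, Z), add(SZ, Z)))))))))))
  →31  S(S(S(S(S(S(S(add(add(S(add(Z, Z)), add(SZ, Z)), mul(Z, add(add(SSZ, Z), add(SZ, Z)))))))))))
  →32  S(S(S(S(S(S(S(add(S(add(add(Z, Z), add(SZ, Z))), mul(Z, add(add(SSZ, Z), add(SZ, Z)))))))))))
  →33  S(S(S(S(S(S(S(S(add(add(add(Z, Z), add(SZ, Z)), mul(Z, add(add(SSZ, Z), add(SZ, Z))))))))))))
  →34  S(S(S(S(S(S(S(S(add(add(Z, add(SZ, Z)), mul(Z, add(add(SSZ, Z), add(SZ, Z))))))))))))
  →35  S(S(S(S(S(S(S(S(add(add(SZ, Z), mul(Z, add(add(SSZ, Z), add(SZ, Z))))))))))))
  →36  S(S(S(S(S(S(S(S(add(S(add(Z, Z)), mul(Z, add(add(SSZ, Z), add(SZ, Z))))))))))))
  →37  S(S(S(S(S(S(S(S(S(add(add(Z, Z), mul(Z, add(add(SSZ, Z), add(SZ, Z)))))))))))))
  →38  S(S(S(S(S(S(S(S(S(add(Z, mul(Z, add(add(SSZ, Z), add(SZ, Z)))))))))))))
  →39  S(S(S(S(S(S(S(S(S(mul(Z, add(add(SSZ, Z), add(SZ, Z))))))))))))
  →40  S^9(Z)

Term B:
  start: add(S^4(Z), add(add(SZ, Z), SZ))
  →1  S(add(SSSZ, add(add(SZ, Z), SZ)))
  →2  S(S(add(SSZ, add(add(SZ, Z), SZ))))
  →3  S(S(S(add(SZ, add(add(SZ, Z), SZ)))))
  →4  S(S(S(S(add(Z, add(add(SZ, Z), SZ))))))
  →5  S(S(S(S(add(add(SZ, Z), SZ)))))
  →6  S(S(S(S(add(S(add(Z, Z)), SZ)))))
  →7  S(S(S(S(S(add(add(Z, Z), SZ))))))
  →8  S(S(S(S(S(add(Z, SZ))))))
  →9  S^6(Z)

Answer: DIFFERENT — A ⇓ S^9(Z), B ⇓ S^6(Z)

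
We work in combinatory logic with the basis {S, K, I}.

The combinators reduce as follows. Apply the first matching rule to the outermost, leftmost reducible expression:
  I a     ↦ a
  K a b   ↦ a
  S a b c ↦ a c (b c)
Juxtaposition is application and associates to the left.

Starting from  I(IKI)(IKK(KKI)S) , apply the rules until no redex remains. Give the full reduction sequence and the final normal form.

Answer: normal form = I  (in 3 steps)

Working:
  start: I(IKI)(IKK(KKI)S)
  →1  IKI(IKK(KKI)S)
  →2  KI(IKK(KKI)S)
  →3  I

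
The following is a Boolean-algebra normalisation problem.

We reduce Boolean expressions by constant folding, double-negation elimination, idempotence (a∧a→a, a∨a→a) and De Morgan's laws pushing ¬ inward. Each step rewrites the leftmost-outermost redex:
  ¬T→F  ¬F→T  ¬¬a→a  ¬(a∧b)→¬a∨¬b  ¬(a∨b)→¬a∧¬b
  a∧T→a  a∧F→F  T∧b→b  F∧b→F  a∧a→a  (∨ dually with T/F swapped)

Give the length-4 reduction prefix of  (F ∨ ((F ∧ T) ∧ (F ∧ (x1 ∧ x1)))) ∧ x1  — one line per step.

  start: (F ∨ ((F ∧ T) ∧ (F ∧ (x1 ∧ x1)))) ∧ x1
  →1  ((F ∧ T) ∧ (F ∧ (x1 ∧ x1))) ∧ x1
  →2  (F ∧ (F ∧ (x1 ∧ x1))) ∧ x1
  →3  F ∧ x1
  →4  F

Answer: after 4 steps: F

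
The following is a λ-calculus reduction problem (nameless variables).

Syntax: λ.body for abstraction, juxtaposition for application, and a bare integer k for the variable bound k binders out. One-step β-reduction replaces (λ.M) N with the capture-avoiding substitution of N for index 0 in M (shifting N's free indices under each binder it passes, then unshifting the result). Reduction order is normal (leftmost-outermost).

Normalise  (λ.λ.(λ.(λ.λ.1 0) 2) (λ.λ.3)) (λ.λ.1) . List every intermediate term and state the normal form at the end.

Answer: normal form = λ.λ.λ.1  (in 4 steps)

Derivation:
  start: (λ.λ.(λ.(λ.λ.1 0) 2) (λ.λ.3)) (λ.λ.1)
  →1  λ.(λ.(λ.λ.1 0) (λ.λ.1)) (λ.λ.λ.λ.1)
  →2  λ.(λ.λ.1 0) (λ.λ.1)
  →3  λ.λ.(λ.λ.1) 0
  →4  λ.λ.λ.1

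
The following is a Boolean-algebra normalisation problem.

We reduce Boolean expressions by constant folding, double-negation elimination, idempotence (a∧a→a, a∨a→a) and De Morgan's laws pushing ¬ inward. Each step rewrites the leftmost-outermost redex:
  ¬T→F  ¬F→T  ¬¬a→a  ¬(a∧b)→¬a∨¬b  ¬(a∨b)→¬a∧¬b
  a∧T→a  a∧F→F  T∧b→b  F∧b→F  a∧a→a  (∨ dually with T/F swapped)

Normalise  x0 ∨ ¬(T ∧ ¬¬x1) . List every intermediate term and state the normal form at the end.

  start: x0 ∨ ¬(T ∧ ¬¬x1)
  →1  x0 ∨ (¬T ∨ ¬¬¬x1)
  →2  x0 ∨ (F ∨ ¬¬¬x1)
  →3  x0 ∨ ¬¬¬x1
  →4  x0 ∨ ¬x1

Answer: normal form = x0 ∨ ¬x1  (in 4 steps)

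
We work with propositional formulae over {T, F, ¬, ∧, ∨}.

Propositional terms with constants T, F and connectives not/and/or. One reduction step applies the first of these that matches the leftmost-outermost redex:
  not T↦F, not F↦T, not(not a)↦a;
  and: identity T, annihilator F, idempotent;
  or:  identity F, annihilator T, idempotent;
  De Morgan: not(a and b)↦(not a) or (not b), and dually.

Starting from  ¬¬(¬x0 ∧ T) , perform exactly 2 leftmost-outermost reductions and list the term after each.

Answer: after 2 steps: ¬x0

Working:
  start: ¬¬(¬x0 ∧ T)
  →1  ¬x0 ∧ T
  →2  ¬x0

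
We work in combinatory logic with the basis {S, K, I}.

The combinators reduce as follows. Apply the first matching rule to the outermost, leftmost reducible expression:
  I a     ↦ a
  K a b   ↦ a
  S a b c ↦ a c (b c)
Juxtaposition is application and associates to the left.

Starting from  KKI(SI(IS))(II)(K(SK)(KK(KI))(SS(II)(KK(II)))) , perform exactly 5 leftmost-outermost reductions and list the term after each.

  start: KKI(SI(IS))(II)(K(SK)(KK(KI))(SS(II)(KK(II))))
  →1  K(SI(IS))(II)(K(SK)(KK(KI))(SS(II)(KK(II))))
  →2  SI(IS)(K(SK)(KK(KI))(SS(II)(KK(II))))
  →3  I(K(SK)(KK(KI))(SS(II)(KK(II))))(IS(K(SK)(KK(KI))(SS(II)(KK(II)))))
  →4  K(SK)(KK(KI))(SS(II)(KK(II)))(IS(K(SK)(KK(KI))(SS(II)(KK(II)))))
  →5  SK(SS(II)(KK(II)))(IS(K(SK)(KK(KI))(SS(II)(KK(II)))))

Answer: after 5 steps: SK(SS(II)(KK(II)))(IS(K(SK)(KK(KI))(SS(II)(KK(II)))))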